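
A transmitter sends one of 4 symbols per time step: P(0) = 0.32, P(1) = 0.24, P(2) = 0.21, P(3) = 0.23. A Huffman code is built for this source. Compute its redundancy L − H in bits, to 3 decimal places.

Entropy H = −Σ p log₂ p ≈ 1.9807 bits.
Huffman merges: 21/100+23/100→11/25; 6/25+8/25→14/25; 11/25+14/25→1. L = 2 ≈ 2.0000.
L − H = 2.0000 − 1.9807 = 0.019 bits.

0.019 bits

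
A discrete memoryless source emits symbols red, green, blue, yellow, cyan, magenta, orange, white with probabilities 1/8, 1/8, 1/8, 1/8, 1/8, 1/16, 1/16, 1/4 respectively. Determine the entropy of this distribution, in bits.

2.875 bits

Each probability is a power of 1/2, so log₂(1/p) is an integer.
H = Σ p·log₂(1/p) = 1/8·3 + 1/8·3 + 1/8·3 + 1/8·3 + 1/8·3 + 1/16·4 + 1/16·4 + 1/4·2 = 2.875 bits.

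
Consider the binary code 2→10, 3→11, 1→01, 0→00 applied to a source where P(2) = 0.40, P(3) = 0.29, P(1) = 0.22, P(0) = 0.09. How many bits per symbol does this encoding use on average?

L̄ = Σ pᵢ·ℓᵢ = 0.40·2 + 0.29·2 + 0.22·2 + 0.09·2 = 2 bits/symbol.

2 bits/symbol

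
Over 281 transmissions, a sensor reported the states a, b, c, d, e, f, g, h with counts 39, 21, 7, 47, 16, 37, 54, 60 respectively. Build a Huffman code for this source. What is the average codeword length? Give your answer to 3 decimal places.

2.833 bits/symbol

Probabilities are the counts divided by 281.
Repeatedly combine the two least-probable nodes; the expected code length is the sum of the merged weights.
merge 7/281 + 16/281 → 23/281
merge 21/281 + 23/281 → 44/281
merge 37/281 + 39/281 → 76/281
merge 44/281 + 47/281 → 91/281
merge 54/281 + 60/281 → 114/281
merge 76/281 + 91/281 → 167/281
merge 114/281 + 167/281 → 1
L = 23/281 + 44/281 + 76/281 + 91/281 + 114/281 + 167/281 + 1 = 796/281 ≈ 2.833 bits/symbol.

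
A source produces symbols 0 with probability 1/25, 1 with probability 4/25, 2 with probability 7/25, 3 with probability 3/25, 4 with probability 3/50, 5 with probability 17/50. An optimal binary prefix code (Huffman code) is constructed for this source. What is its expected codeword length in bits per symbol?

Repeatedly combine the two least-probable nodes; the expected code length is the sum of the merged weights.
merge 1/25 + 3/50 → 1/10
merge 1/10 + 3/25 → 11/50
merge 4/25 + 11/50 → 19/50
merge 7/25 + 17/50 → 31/50
merge 19/50 + 31/50 → 1
L = 1/10 + 11/50 + 19/50 + 31/50 + 1 = 58/25 = 2.32 bits/symbol.

2.32 bits/symbol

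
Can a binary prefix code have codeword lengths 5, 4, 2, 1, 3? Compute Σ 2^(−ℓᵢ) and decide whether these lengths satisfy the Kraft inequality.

With common denominator 2^5 = 32: Σ 2^(−ℓᵢ) = 1/32 + 2/32 + 8/32 + 16/32 + 4/32 = 31/32 = 0.96875.
Kraft's inequality requires Σ ≤ 1; here Σ = 0.96875 ≤ 1, so such a prefix code exists.

0.96875; yes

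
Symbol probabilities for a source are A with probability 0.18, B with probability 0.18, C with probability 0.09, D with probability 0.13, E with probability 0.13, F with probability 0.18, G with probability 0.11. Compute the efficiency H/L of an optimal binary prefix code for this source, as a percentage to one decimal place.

Entropy H = −Σ p log₂ p ≈ 2.7642 bits.
Huffman merges: 9/100+11/100→1/5; 13/100+13/100→13/50; 9/50+9/50→9/25; 9/50+1/5→19/50; 13/50+9/25→31/50; 19/50+31/50→1. L = 141/50 ≈ 2.8200.
Efficiency = H/L = 2.7642/2.8200 = 98.0%.

98.0%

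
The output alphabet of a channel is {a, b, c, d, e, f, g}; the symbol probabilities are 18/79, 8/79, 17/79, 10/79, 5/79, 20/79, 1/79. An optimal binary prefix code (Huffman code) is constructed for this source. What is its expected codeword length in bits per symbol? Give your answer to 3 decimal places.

Repeatedly combine the two least-probable nodes; the expected code length is the sum of the merged weights.
merge 1/79 + 5/79 → 6/79
merge 6/79 + 8/79 → 14/79
merge 10/79 + 14/79 → 24/79
merge 17/79 + 18/79 → 35/79
merge 20/79 + 24/79 → 44/79
merge 35/79 + 44/79 → 1
L = 6/79 + 14/79 + 24/79 + 35/79 + 44/79 + 1 = 202/79 ≈ 2.557 bits/symbol.

2.557 bits/symbol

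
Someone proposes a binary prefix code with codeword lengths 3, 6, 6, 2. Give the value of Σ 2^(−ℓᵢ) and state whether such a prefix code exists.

With common denominator 2^6 = 64: Σ 2^(−ℓᵢ) = 8/64 + 1/64 + 1/64 + 16/64 = 26/64 = 0.40625.
Kraft's inequality requires Σ ≤ 1; here Σ = 0.40625 ≤ 1, so such a prefix code exists.

0.40625; yes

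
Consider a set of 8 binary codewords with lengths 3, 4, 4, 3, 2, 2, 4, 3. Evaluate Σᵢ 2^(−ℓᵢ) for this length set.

1.0625

With common denominator 2^4 = 16: Σ 2^(−ℓᵢ) = 2/16 + 1/16 + 1/16 + 2/16 + 4/16 + 4/16 + 1/16 + 2/16 = 17/16 = 1.0625.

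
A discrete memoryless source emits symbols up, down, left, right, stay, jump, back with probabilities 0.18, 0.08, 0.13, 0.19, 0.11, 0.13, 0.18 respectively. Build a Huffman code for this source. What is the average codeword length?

Repeatedly combine the two least-probable nodes; the expected code length is the sum of the merged weights.
merge 2/25 + 11/100 → 19/100
merge 13/100 + 13/100 → 13/50
merge 9/50 + 9/50 → 9/25
merge 19/100 + 19/100 → 19/50
merge 13/50 + 9/25 → 31/50
merge 19/50 + 31/50 → 1
L = 19/100 + 13/50 + 9/25 + 19/50 + 31/50 + 1 = 281/100 = 2.81 bits/symbol.

2.81 bits/symbol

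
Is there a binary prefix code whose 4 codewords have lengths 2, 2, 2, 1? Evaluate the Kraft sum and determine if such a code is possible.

With common denominator 2^2 = 4: Σ 2^(−ℓᵢ) = 1/4 + 1/4 + 1/4 + 2/4 = 5/4 = 1.25.
Kraft's inequality requires Σ ≤ 1; here Σ = 1.25 > 1, so no such prefix code exists.

1.25; no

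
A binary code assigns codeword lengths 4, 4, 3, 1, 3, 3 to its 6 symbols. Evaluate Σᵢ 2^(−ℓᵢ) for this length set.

1

With common denominator 2^4 = 16: Σ 2^(−ℓᵢ) = 1/16 + 1/16 + 2/16 + 8/16 + 2/16 + 2/16 = 16/16 = 1.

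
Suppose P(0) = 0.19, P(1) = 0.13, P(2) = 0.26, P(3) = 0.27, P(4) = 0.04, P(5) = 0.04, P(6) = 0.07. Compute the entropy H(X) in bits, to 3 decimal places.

2.493 bits

H = −Σ pᵢ log₂ pᵢ.
−0.19·log₂(0.19) = 0.4552
−0.13·log₂(0.13) = 0.3826
−0.26·log₂(0.26) = 0.5053
−0.27·log₂(0.27) = 0.5100
−0.04·log₂(0.04) = 0.1858
−0.04·log₂(0.04) = 0.1858
−0.07·log₂(0.07) = 0.2686
Sum ≈ 2.4932 → 2.493 bits.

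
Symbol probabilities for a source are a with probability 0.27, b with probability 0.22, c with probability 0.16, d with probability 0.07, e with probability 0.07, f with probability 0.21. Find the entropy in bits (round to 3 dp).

2.424 bits

H = −Σ pᵢ log₂ pᵢ.
−0.27·log₂(0.27) = 0.5100
−0.22·log₂(0.22) = 0.4806
−0.16·log₂(0.16) = 0.4230
−0.07·log₂(0.07) = 0.2686
−0.07·log₂(0.07) = 0.2686
−0.21·log₂(0.21) = 0.4728
Sum ≈ 2.4235 → 2.424 bits.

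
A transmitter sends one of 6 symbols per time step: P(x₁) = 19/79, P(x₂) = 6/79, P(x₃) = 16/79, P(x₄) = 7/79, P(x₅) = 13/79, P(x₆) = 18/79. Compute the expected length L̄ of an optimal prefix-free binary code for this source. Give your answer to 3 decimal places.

2.494 bits/symbol

Repeatedly combine the two least-probable nodes; the expected code length is the sum of the merged weights.
merge 6/79 + 7/79 → 13/79
merge 13/79 + 13/79 → 26/79
merge 16/79 + 18/79 → 34/79
merge 19/79 + 26/79 → 45/79
merge 34/79 + 45/79 → 1
L = 13/79 + 26/79 + 34/79 + 45/79 + 1 = 197/79 ≈ 2.494 bits/symbol.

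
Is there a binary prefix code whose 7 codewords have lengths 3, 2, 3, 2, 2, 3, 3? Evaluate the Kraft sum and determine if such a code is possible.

1.25; no

With common denominator 2^3 = 8: Σ 2^(−ℓᵢ) = 1/8 + 2/8 + 1/8 + 2/8 + 2/8 + 1/8 + 1/8 = 10/8 = 1.25.
Kraft's inequality requires Σ ≤ 1; here Σ = 1.25 > 1, so no such prefix code exists.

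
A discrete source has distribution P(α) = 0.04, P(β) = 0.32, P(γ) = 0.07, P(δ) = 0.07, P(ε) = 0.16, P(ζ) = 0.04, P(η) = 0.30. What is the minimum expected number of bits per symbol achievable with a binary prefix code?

2.44 bits/symbol

Repeatedly combine the two least-probable nodes; the expected code length is the sum of the merged weights.
merge 1/25 + 1/25 → 2/25
merge 7/100 + 7/100 → 7/50
merge 2/25 + 7/50 → 11/50
merge 4/25 + 11/50 → 19/50
merge 3/10 + 8/25 → 31/50
merge 19/50 + 31/50 → 1
L = 2/25 + 7/50 + 11/50 + 19/50 + 31/50 + 1 = 61/25 = 2.44 bits/symbol.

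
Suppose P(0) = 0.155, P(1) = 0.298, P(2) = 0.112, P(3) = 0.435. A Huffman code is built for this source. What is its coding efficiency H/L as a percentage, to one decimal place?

Entropy H = −Σ p log₂ p ≈ 1.8135 bits.
Huffman merges: 14/125+31/200→267/1000; 267/1000+149/500→113/200; 87/200+113/200→1. L = 229/125 ≈ 1.8320.
Efficiency = H/L = 1.8135/1.8320 = 99.0%.

99.0%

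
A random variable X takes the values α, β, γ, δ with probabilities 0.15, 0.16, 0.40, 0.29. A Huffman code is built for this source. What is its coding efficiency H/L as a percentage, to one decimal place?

98.4%

Entropy H = −Σ p log₂ p ≈ 1.8802 bits.
Huffman merges: 3/20+4/25→31/100; 29/100+31/100→3/5; 2/5+3/5→1. L = 191/100 ≈ 1.9100.
Efficiency = H/L = 1.8802/1.9100 = 98.4%.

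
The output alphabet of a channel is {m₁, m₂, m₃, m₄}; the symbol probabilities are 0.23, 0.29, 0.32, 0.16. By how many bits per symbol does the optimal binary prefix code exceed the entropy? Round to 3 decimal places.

Entropy H = −Σ p log₂ p ≈ 1.9546 bits.
Huffman merges: 4/25+23/100→39/100; 29/100+8/25→61/100; 39/100+61/100→1. L = 2 ≈ 2.0000.
L − H = 2.0000 − 1.9546 = 0.045 bits.

0.045 bits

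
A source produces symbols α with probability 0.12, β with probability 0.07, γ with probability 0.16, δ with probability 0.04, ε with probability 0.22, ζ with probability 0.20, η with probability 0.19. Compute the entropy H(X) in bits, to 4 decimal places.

H = −Σ pᵢ log₂ pᵢ.
−0.12·log₂(0.12) = 0.3671
−0.07·log₂(0.07) = 0.2686
−0.16·log₂(0.16) = 0.4230
−0.04·log₂(0.04) = 0.1858
−0.22·log₂(0.22) = 0.4806
−0.20·log₂(0.20) = 0.4644
−0.19·log₂(0.19) = 0.4552
Sum ≈ 2.6446 → 2.6446 bits.

2.6446 bits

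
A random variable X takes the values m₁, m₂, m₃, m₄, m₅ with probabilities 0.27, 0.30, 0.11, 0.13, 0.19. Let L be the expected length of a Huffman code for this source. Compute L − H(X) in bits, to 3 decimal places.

Entropy H = −Σ p log₂ p ≈ 2.2193 bits.
Huffman merges: 11/100+13/100→6/25; 19/100+6/25→43/100; 27/100+3/10→57/100; 43/100+57/100→1. L = 56/25 ≈ 2.2400.
L − H = 2.2400 − 2.2193 = 0.021 bits.

0.021 bits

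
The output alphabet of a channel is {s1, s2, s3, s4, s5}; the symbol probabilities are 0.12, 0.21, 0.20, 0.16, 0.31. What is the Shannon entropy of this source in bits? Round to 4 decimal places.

H = −Σ pᵢ log₂ pᵢ.
−0.12·log₂(0.12) = 0.3671
−0.21·log₂(0.21) = 0.4728
−0.20·log₂(0.20) = 0.4644
−0.16·log₂(0.16) = 0.4230
−0.31·log₂(0.31) = 0.5238
Sum ≈ 2.2511 → 2.2511 bits.

2.2511 bits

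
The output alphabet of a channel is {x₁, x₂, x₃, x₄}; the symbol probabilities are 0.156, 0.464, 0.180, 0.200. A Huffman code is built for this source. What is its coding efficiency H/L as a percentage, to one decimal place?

98.4%

Entropy H = −Σ p log₂ p ≈ 1.8419 bits.
Huffman merges: 39/250+9/50→42/125; 1/5+42/125→67/125; 58/125+67/125→1. L = 234/125 ≈ 1.8720.
Efficiency = H/L = 1.8419/1.8720 = 98.4%.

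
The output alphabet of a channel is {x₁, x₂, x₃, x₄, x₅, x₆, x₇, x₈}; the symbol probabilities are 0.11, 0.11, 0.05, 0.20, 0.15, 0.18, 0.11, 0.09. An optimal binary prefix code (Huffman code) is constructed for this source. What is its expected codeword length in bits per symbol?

2.94 bits/symbol

Repeatedly combine the two least-probable nodes; the expected code length is the sum of the merged weights.
merge 1/20 + 9/100 → 7/50
merge 11/100 + 11/100 → 11/50
merge 11/100 + 7/50 → 1/4
merge 3/20 + 9/50 → 33/100
merge 1/5 + 11/50 → 21/50
merge 1/4 + 33/100 → 29/50
merge 21/50 + 29/50 → 1
L = 7/50 + 11/50 + 1/4 + 33/100 + 21/50 + 29/50 + 1 = 147/50 = 2.94 bits/symbol.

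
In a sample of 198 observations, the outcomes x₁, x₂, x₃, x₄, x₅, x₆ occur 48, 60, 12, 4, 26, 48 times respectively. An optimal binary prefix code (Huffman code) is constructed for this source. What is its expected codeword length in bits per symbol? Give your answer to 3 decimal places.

Probabilities are the counts divided by 198.
Repeatedly combine the two least-probable nodes; the expected code length is the sum of the merged weights.
merge 2/99 + 2/33 → 8/99
merge 8/99 + 13/99 → 7/33
merge 7/33 + 8/33 → 5/11
merge 8/33 + 10/33 → 6/11
merge 5/11 + 6/11 → 1
L = 8/99 + 7/33 + 5/11 + 6/11 + 1 = 227/99 ≈ 2.293 bits/symbol.

2.293 bits/symbol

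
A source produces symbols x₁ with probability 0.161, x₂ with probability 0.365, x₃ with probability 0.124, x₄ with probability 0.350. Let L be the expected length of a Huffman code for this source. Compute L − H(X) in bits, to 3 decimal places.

0.062 bits

Entropy H = −Σ p log₂ p ≈ 1.8585 bits.
Huffman merges: 31/250+161/1000→57/200; 57/200+7/20→127/200; 73/200+127/200→1. L = 48/25 ≈ 1.9200.
L − H = 1.9200 − 1.8585 = 0.062 bits.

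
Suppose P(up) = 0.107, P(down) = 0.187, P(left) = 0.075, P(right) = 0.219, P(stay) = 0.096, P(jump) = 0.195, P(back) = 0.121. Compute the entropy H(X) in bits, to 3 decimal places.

H = −Σ pᵢ log₂ pᵢ.
−0.107·log₂(0.107) = 0.3450
−0.187·log₂(0.187) = 0.4523
−0.075·log₂(0.075) = 0.2803
−0.219·log₂(0.219) = 0.4798
−0.096·log₂(0.096) = 0.3246
−0.195·log₂(0.195) = 0.4599
−0.121·log₂(0.121) = 0.3687
Sum ≈ 2.7106 → 2.711 bits.

2.711 bits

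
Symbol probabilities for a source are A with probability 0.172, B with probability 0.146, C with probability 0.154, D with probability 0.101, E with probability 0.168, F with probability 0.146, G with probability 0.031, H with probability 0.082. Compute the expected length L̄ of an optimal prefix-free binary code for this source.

2.941 bits/symbol

Repeatedly combine the two least-probable nodes; the expected code length is the sum of the merged weights.
merge 31/1000 + 41/500 → 113/1000
merge 101/1000 + 113/1000 → 107/500
merge 73/500 + 73/500 → 73/250
merge 77/500 + 21/125 → 161/500
merge 43/250 + 107/500 → 193/500
merge 73/250 + 161/500 → 307/500
merge 193/500 + 307/500 → 1
L = 113/1000 + 107/500 + 73/250 + 161/500 + 193/500 + 307/500 + 1 = 2941/1000 = 2.941 bits/symbol.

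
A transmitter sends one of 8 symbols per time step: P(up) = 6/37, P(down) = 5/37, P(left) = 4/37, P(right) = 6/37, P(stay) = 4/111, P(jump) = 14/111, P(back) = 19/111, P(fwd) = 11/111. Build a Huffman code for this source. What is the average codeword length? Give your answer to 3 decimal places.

Repeatedly combine the two least-probable nodes; the expected code length is the sum of the merged weights.
merge 4/111 + 11/111 → 5/37
merge 4/37 + 14/111 → 26/111
merge 5/37 + 5/37 → 10/37
merge 6/37 + 6/37 → 12/37
merge 19/111 + 26/111 → 15/37
merge 10/37 + 12/37 → 22/37
merge 15/37 + 22/37 → 1
L = 5/37 + 26/111 + 10/37 + 12/37 + 15/37 + 22/37 + 1 = 329/111 ≈ 2.964 bits/symbol.

2.964 bits/symbol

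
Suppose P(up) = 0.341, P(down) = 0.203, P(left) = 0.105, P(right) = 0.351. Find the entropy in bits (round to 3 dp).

H = −Σ pᵢ log₂ pᵢ.
−0.341·log₂(0.341) = 0.5293
−0.203·log₂(0.203) = 0.4670
−0.105·log₂(0.105) = 0.3414
−0.351·log₂(0.351) = 0.5302
Sum ≈ 1.8679 → 1.868 bits.

1.868 bits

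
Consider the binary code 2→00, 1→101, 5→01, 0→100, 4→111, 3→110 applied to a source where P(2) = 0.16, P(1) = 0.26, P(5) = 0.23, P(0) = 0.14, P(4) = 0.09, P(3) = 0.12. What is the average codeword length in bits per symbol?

2.61 bits/symbol

L̄ = Σ pᵢ·ℓᵢ = 0.16·2 + 0.26·3 + 0.23·2 + 0.14·3 + 0.09·3 + 0.12·3 = 2.61 bits/symbol.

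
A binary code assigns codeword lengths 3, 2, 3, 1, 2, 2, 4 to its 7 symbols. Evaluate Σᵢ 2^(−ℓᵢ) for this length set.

With common denominator 2^4 = 16: Σ 2^(−ℓᵢ) = 2/16 + 4/16 + 2/16 + 8/16 + 4/16 + 4/16 + 1/16 = 25/16 = 1.5625.

1.5625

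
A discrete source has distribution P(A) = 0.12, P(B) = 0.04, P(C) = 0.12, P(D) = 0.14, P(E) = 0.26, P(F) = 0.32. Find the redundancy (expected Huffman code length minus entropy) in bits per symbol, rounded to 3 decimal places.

Entropy H = −Σ p log₂ p ≈ 2.3483 bits.
Huffman merges: 1/25+3/25→4/25; 3/25+7/50→13/50; 4/25+13/50→21/50; 13/50+8/25→29/50; 21/50+29/50→1. L = 121/50 ≈ 2.4200.
L − H = 2.4200 − 2.3483 = 0.072 bits.

0.072 bits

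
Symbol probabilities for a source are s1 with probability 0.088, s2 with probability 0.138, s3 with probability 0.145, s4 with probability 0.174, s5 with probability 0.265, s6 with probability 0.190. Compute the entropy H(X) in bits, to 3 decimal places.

2.509 bits

H = −Σ pᵢ log₂ pᵢ.
−0.088·log₂(0.088) = 0.3086
−0.138·log₂(0.138) = 0.3943
−0.145·log₂(0.145) = 0.4040
−0.174·log₂(0.174) = 0.4390
−0.265·log₂(0.265) = 0.5077
−0.190·log₂(0.190) = 0.4552
Sum ≈ 2.5087 → 2.509 bits.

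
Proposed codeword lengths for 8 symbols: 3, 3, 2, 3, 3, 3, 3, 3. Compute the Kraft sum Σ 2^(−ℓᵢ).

1.125

With common denominator 2^3 = 8: Σ 2^(−ℓᵢ) = 1/8 + 1/8 + 2/8 + 1/8 + 1/8 + 1/8 + 1/8 + 1/8 = 9/8 = 1.125.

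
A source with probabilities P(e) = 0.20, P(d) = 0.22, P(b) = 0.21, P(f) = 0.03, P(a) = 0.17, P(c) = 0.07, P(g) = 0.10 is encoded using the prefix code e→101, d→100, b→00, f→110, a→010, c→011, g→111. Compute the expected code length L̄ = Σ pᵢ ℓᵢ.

L̄ = Σ pᵢ·ℓᵢ = 0.20·3 + 0.22·3 + 0.21·2 + 0.03·3 + 0.17·3 + 0.07·3 + 0.10·3 = 2.79 bits/symbol.

2.79 bits/symbol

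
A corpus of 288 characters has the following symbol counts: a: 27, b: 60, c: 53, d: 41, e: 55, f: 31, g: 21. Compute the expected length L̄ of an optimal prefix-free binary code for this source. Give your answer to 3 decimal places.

2.767 bits/symbol

Probabilities are the counts divided by 288.
Repeatedly combine the two least-probable nodes; the expected code length is the sum of the merged weights.
merge 7/96 + 3/32 → 1/6
merge 31/288 + 41/288 → 1/4
merge 1/6 + 53/288 → 101/288
merge 55/288 + 5/24 → 115/288
merge 1/4 + 101/288 → 173/288
merge 115/288 + 173/288 → 1
L = 1/6 + 1/4 + 101/288 + 115/288 + 173/288 + 1 = 797/288 ≈ 2.767 bits/symbol.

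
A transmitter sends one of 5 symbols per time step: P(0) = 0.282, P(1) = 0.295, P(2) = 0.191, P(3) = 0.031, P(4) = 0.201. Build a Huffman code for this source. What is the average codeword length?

Repeatedly combine the two least-probable nodes; the expected code length is the sum of the merged weights.
merge 31/1000 + 191/1000 → 111/500
merge 201/1000 + 111/500 → 423/1000
merge 141/500 + 59/200 → 577/1000
merge 423/1000 + 577/1000 → 1
L = 111/500 + 423/1000 + 577/1000 + 1 = 1111/500 = 2.222 bits/symbol.

2.222 bits/symbol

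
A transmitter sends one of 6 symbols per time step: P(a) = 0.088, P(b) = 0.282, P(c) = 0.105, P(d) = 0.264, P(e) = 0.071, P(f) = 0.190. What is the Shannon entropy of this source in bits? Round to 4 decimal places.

2.3984 bits

H = −Σ pᵢ log₂ pᵢ.
−0.088·log₂(0.088) = 0.3086
−0.282·log₂(0.282) = 0.5150
−0.105·log₂(0.105) = 0.3414
−0.264·log₂(0.264) = 0.5072
−0.071·log₂(0.071) = 0.2709
−0.190·log₂(0.190) = 0.4552
Sum ≈ 2.3984 → 2.3984 bits.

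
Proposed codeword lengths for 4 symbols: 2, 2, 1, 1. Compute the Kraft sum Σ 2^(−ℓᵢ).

1.5

With common denominator 2^2 = 4: Σ 2^(−ℓᵢ) = 1/4 + 1/4 + 2/4 + 2/4 = 6/4 = 1.5.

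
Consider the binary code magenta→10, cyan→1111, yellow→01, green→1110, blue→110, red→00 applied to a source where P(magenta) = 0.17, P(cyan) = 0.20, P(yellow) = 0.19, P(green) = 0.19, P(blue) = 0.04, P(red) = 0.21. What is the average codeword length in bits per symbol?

2.82 bits/symbol

L̄ = Σ pᵢ·ℓᵢ = 0.17·2 + 0.20·4 + 0.19·2 + 0.19·4 + 0.04·3 + 0.21·2 = 2.82 bits/symbol.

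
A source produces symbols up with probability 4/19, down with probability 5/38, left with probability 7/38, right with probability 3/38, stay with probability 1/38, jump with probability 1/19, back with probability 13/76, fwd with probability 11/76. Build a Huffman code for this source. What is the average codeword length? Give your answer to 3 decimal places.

Repeatedly combine the two least-probable nodes; the expected code length is the sum of the merged weights.
merge 1/38 + 1/19 → 3/38
merge 3/38 + 3/38 → 3/19
merge 5/38 + 11/76 → 21/76
merge 3/19 + 13/76 → 25/76
merge 7/38 + 4/19 → 15/38
merge 21/76 + 25/76 → 23/38
merge 15/38 + 23/38 → 1
L = 3/38 + 3/19 + 21/76 + 25/76 + 15/38 + 23/38 + 1 = 54/19 ≈ 2.842 bits/symbol.

2.842 bits/symbol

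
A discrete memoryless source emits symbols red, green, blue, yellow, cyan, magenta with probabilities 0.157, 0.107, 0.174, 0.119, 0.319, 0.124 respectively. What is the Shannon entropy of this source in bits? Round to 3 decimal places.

H = −Σ pᵢ log₂ pᵢ.
−0.157·log₂(0.157) = 0.4194
−0.107·log₂(0.107) = 0.3450
−0.174·log₂(0.174) = 0.4390
−0.119·log₂(0.119) = 0.3654
−0.319·log₂(0.319) = 0.5258
−0.124·log₂(0.124) = 0.3734
Sum ≈ 2.4681 → 2.468 bits.

2.468 bits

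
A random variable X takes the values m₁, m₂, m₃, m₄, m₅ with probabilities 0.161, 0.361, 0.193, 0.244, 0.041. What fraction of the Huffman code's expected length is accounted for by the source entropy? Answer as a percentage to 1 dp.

Entropy H = −Σ p log₂ p ≈ 2.0984 bits.
Huffman merges: 41/1000+161/1000→101/500; 193/1000+101/500→79/200; 61/250+361/1000→121/200; 79/200+121/200→1. L = 1101/500 ≈ 2.2020.
Efficiency = H/L = 2.0984/2.2020 = 95.3%.

95.3%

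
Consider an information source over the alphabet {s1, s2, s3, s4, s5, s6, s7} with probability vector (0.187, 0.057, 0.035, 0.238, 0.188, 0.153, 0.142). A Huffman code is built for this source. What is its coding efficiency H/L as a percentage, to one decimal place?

Entropy H = −Σ p log₂ p ≈ 2.6176 bits.
Huffman merges: 7/200+57/1000→23/250; 23/250+71/500→117/500; 153/1000+187/1000→17/50; 47/250+117/500→211/500; 119/500+17/50→289/500; 211/500+289/500→1. L = 1333/500 ≈ 2.6660.
Efficiency = H/L = 2.6176/2.6660 = 98.2%.

98.2%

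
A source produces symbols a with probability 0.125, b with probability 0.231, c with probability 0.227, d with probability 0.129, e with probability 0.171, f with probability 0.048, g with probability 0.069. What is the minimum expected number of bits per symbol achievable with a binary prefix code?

Repeatedly combine the two least-probable nodes; the expected code length is the sum of the merged weights.
merge 6/125 + 69/1000 → 117/1000
merge 117/1000 + 1/8 → 121/500
merge 129/1000 + 171/1000 → 3/10
merge 227/1000 + 231/1000 → 229/500
merge 121/500 + 3/10 → 271/500
merge 229/500 + 271/500 → 1
L = 117/1000 + 121/500 + 3/10 + 229/500 + 271/500 + 1 = 2659/1000 = 2.659 bits/symbol.

2.659 bits/symbol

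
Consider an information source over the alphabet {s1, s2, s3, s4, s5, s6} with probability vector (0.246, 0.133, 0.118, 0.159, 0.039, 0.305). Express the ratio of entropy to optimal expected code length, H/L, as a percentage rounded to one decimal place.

Entropy H = −Σ p log₂ p ≈ 2.3755 bits.
Huffman merges: 39/1000+59/500→157/1000; 133/1000+157/1000→29/100; 159/1000+123/500→81/200; 29/100+61/200→119/200; 81/200+119/200→1. L = 2447/1000 ≈ 2.4470.
Efficiency = H/L = 2.3755/2.4470 = 97.1%.

97.1%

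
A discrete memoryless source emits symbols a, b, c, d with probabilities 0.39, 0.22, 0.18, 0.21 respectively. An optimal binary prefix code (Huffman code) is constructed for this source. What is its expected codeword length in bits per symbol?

Repeatedly combine the two least-probable nodes; the expected code length is the sum of the merged weights.
merge 9/50 + 21/100 → 39/100
merge 11/50 + 39/100 → 61/100
merge 39/100 + 61/100 → 1
L = 39/100 + 61/100 + 1 = 2 bits/symbol.

2 bits/symbol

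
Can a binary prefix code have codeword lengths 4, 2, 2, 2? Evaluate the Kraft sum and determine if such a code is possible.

With common denominator 2^4 = 16: Σ 2^(−ℓᵢ) = 1/16 + 4/16 + 4/16 + 4/16 = 13/16 = 0.8125.
Kraft's inequality requires Σ ≤ 1; here Σ = 0.8125 ≤ 1, so such a prefix code exists.

0.8125; yes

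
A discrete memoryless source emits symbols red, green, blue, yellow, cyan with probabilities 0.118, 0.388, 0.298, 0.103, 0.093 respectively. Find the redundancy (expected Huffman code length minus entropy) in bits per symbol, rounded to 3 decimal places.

0.051 bits

Entropy H = −Σ p log₂ p ≈ 2.0707 bits.
Huffman merges: 93/1000+103/1000→49/250; 59/500+49/250→157/500; 149/500+157/500→153/250; 97/250+153/250→1. L = 1061/500 ≈ 2.1220.
L − H = 2.1220 − 2.0707 = 0.051 bits.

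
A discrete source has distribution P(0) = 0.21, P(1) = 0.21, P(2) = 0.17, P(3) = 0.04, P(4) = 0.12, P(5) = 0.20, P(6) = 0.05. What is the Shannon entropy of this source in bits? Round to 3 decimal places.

H = −Σ pᵢ log₂ pᵢ.
−0.21·log₂(0.21) = 0.4728
−0.21·log₂(0.21) = 0.4728
−0.17·log₂(0.17) = 0.4346
−0.04·log₂(0.04) = 0.1858
−0.12·log₂(0.12) = 0.3671
−0.20·log₂(0.20) = 0.4644
−0.05·log₂(0.05) = 0.2161
Sum ≈ 2.6135 → 2.614 bits.

2.614 bits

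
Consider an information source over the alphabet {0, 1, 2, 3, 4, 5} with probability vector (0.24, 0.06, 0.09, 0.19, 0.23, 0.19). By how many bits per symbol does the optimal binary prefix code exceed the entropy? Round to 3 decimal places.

Entropy H = −Σ p log₂ p ≈ 2.4484 bits.
Huffman merges: 3/50+9/100→3/20; 3/20+19/100→17/50; 19/100+23/100→21/50; 6/25+17/50→29/50; 21/50+29/50→1. L = 249/100 ≈ 2.4900.
L − H = 2.4900 − 2.4484 = 0.042 bits.

0.042 bits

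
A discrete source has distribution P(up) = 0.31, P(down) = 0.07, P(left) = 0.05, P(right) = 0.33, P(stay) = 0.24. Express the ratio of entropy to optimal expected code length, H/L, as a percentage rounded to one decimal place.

Entropy H = −Σ p log₂ p ≈ 2.0304 bits.
Huffman merges: 1/20+7/100→3/25; 3/25+6/25→9/25; 31/100+33/100→16/25; 9/25+16/25→1. L = 53/25 ≈ 2.1200.
Efficiency = H/L = 2.0304/2.1200 = 95.8%.

95.8%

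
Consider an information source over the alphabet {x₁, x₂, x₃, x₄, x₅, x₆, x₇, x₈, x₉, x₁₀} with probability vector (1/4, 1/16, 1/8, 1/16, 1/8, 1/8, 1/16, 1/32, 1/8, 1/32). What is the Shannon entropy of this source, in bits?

3.0625 bits

Each probability is a power of 1/2, so log₂(1/p) is an integer.
H = Σ p·log₂(1/p) = 1/4·2 + 1/16·4 + 1/8·3 + 1/16·4 + 1/8·3 + 1/8·3 + 1/16·4 + 1/32·5 + 1/8·3 + 1/32·5 = 3.0625 bits.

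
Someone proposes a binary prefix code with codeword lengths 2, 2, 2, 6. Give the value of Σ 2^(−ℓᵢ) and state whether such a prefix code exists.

With common denominator 2^6 = 64: Σ 2^(−ℓᵢ) = 16/64 + 16/64 + 16/64 + 1/64 = 49/64 = 0.765625.
Kraft's inequality requires Σ ≤ 1; here Σ = 0.765625 ≤ 1, so such a prefix code exists.

0.765625; yes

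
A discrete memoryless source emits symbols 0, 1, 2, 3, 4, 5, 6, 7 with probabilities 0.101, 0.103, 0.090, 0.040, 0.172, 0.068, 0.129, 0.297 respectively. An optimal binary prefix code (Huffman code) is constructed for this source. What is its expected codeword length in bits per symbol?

2.811 bits/symbol

Repeatedly combine the two least-probable nodes; the expected code length is the sum of the merged weights.
merge 1/25 + 17/250 → 27/250
merge 9/100 + 101/1000 → 191/1000
merge 103/1000 + 27/250 → 211/1000
merge 129/1000 + 43/250 → 301/1000
merge 191/1000 + 211/1000 → 201/500
merge 297/1000 + 301/1000 → 299/500
merge 201/500 + 299/500 → 1
L = 27/250 + 191/1000 + 211/1000 + 301/1000 + 201/500 + 299/500 + 1 = 2811/1000 = 2.811 bits/symbol.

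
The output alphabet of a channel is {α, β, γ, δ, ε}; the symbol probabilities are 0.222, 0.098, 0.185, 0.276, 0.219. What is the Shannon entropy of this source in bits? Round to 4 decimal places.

2.2532 bits

H = −Σ pᵢ log₂ pᵢ.
−0.222·log₂(0.222) = 0.4820
−0.098·log₂(0.098) = 0.3284
−0.185·log₂(0.185) = 0.4504
−0.276·log₂(0.276) = 0.5126
−0.219·log₂(0.219) = 0.4798
Sum ≈ 2.2532 → 2.2532 bits.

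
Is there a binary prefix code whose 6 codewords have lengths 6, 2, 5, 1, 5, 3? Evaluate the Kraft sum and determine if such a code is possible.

0.953125; yes

With common denominator 2^6 = 64: Σ 2^(−ℓᵢ) = 1/64 + 16/64 + 2/64 + 32/64 + 2/64 + 8/64 = 61/64 = 0.953125.
Kraft's inequality requires Σ ≤ 1; here Σ = 0.953125 ≤ 1, so such a prefix code exists.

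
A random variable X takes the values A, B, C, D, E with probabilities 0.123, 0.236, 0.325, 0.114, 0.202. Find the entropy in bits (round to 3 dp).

2.214 bits

H = −Σ pᵢ log₂ pᵢ.
−0.123·log₂(0.123) = 0.3719
−0.236·log₂(0.236) = 0.4916
−0.325·log₂(0.325) = 0.5270
−0.114·log₂(0.114) = 0.3571
−0.202·log₂(0.202) = 0.4661
Sum ≈ 2.2137 → 2.214 bits.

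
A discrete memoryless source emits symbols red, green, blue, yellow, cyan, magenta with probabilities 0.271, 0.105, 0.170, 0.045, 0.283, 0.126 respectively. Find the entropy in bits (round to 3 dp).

2.380 bits

H = −Σ pᵢ log₂ pᵢ.
−0.271·log₂(0.271) = 0.5105
−0.105·log₂(0.105) = 0.3414
−0.170·log₂(0.170) = 0.4346
−0.045·log₂(0.045) = 0.2013
−0.283·log₂(0.283) = 0.5154
−0.126·log₂(0.126) = 0.3766
Sum ≈ 2.3797 → 2.380 bits.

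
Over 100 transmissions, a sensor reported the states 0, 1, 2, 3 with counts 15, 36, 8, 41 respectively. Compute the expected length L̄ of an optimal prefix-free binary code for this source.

Probabilities are the counts divided by 100.
Repeatedly combine the two least-probable nodes; the expected code length is the sum of the merged weights.
merge 2/25 + 3/20 → 23/100
merge 23/100 + 9/25 → 59/100
merge 41/100 + 59/100 → 1
L = 23/100 + 59/100 + 1 = 91/50 = 1.82 bits/symbol.

1.82 bits/symbol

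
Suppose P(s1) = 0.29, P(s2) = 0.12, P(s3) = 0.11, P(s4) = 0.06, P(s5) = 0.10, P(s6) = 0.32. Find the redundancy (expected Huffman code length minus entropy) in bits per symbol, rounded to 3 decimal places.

0.053 bits

Entropy H = −Σ p log₂ p ≈ 2.3370 bits.
Huffman merges: 3/50+1/10→4/25; 11/100+3/25→23/100; 4/25+23/100→39/100; 29/100+8/25→61/100; 39/100+61/100→1. L = 239/100 ≈ 2.3900.
L − H = 2.3900 − 2.3370 = 0.053 bits.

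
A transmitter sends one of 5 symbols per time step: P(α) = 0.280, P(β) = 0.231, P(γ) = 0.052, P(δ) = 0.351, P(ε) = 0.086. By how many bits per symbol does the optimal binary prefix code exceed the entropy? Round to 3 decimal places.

0.079 bits

Entropy H = −Σ p log₂ p ≈ 2.0589 bits.
Huffman merges: 13/250+43/500→69/500; 69/500+231/1000→369/1000; 7/25+351/1000→631/1000; 369/1000+631/1000→1. L = 1069/500 ≈ 2.1380.
L − H = 2.1380 − 2.0589 = 0.079 bits.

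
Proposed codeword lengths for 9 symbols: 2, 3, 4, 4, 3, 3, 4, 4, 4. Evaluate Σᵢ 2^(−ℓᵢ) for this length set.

0.9375

With common denominator 2^4 = 16: Σ 2^(−ℓᵢ) = 4/16 + 2/16 + 1/16 + 1/16 + 2/16 + 2/16 + 1/16 + 1/16 + 1/16 = 15/16 = 0.9375.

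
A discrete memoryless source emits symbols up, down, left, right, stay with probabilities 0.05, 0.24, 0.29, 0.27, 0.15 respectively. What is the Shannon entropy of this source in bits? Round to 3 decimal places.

2.149 bits

H = −Σ pᵢ log₂ pᵢ.
−0.05·log₂(0.05) = 0.2161
−0.24·log₂(0.24) = 0.4941
−0.29·log₂(0.29) = 0.5179
−0.27·log₂(0.27) = 0.5100
−0.15·log₂(0.15) = 0.4105
Sum ≈ 2.1487 → 2.149 bits.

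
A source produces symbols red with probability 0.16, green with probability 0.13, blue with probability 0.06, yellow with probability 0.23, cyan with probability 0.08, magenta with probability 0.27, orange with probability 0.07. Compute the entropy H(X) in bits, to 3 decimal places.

H = −Σ pᵢ log₂ pᵢ.
−0.16·log₂(0.16) = 0.4230
−0.13·log₂(0.13) = 0.3826
−0.06·log₂(0.06) = 0.2435
−0.23·log₂(0.23) = 0.4877
−0.08·log₂(0.08) = 0.2915
−0.27·log₂(0.27) = 0.5100
−0.07·log₂(0.07) = 0.2686
Sum ≈ 2.6069 → 2.607 bits.

2.607 bits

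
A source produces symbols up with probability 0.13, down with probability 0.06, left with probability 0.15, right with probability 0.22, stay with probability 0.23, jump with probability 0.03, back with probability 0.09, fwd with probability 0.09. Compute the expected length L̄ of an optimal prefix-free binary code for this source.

2.82 bits/symbol

Repeatedly combine the two least-probable nodes; the expected code length is the sum of the merged weights.
merge 3/100 + 3/50 → 9/100
merge 9/100 + 9/100 → 9/50
merge 9/100 + 13/100 → 11/50
merge 3/20 + 9/50 → 33/100
merge 11/50 + 11/50 → 11/25
merge 23/100 + 33/100 → 14/25
merge 11/25 + 14/25 → 1
L = 9/100 + 9/50 + 11/50 + 33/100 + 11/25 + 14/25 + 1 = 141/50 = 2.82 bits/symbol.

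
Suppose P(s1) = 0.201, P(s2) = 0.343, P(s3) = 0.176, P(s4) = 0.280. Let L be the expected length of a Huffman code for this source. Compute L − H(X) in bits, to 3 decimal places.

Entropy H = −Σ p log₂ p ≈ 1.9501 bits.
Huffman merges: 22/125+201/1000→377/1000; 7/25+343/1000→623/1000; 377/1000+623/1000→1. L = 2 ≈ 2.0000.
L − H = 2.0000 − 1.9501 = 0.050 bits.

0.050 bits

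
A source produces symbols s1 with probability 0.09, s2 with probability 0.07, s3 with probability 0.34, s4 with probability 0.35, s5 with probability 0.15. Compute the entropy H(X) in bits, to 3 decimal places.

H = −Σ pᵢ log₂ pᵢ.
−0.09·log₂(0.09) = 0.3127
−0.07·log₂(0.07) = 0.2686
−0.34·log₂(0.34) = 0.5292
−0.35·log₂(0.35) = 0.5301
−0.15·log₂(0.15) = 0.4105
Sum ≈ 2.0510 → 2.051 bits.

2.051 bits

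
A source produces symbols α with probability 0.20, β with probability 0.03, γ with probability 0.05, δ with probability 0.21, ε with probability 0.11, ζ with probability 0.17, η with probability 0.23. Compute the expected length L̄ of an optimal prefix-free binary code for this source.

Repeatedly combine the two least-probable nodes; the expected code length is the sum of the merged weights.
merge 3/100 + 1/20 → 2/25
merge 2/25 + 11/100 → 19/100
merge 17/100 + 19/100 → 9/25
merge 1/5 + 21/100 → 41/100
merge 23/100 + 9/25 → 59/100
merge 41/100 + 59/100 → 1
L = 2/25 + 19/100 + 9/25 + 41/100 + 59/100 + 1 = 263/100 = 2.63 bits/symbol.

2.63 bits/symbol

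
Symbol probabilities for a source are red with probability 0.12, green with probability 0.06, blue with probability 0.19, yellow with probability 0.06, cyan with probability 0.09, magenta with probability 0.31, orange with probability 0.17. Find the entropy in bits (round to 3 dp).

2.580 bits

H = −Σ pᵢ log₂ pᵢ.
−0.12·log₂(0.12) = 0.3671
−0.06·log₂(0.06) = 0.2435
−0.19·log₂(0.19) = 0.4552
−0.06·log₂(0.06) = 0.2435
−0.09·log₂(0.09) = 0.3127
−0.31·log₂(0.31) = 0.5238
−0.17·log₂(0.17) = 0.4346
Sum ≈ 2.5804 → 2.580 bits.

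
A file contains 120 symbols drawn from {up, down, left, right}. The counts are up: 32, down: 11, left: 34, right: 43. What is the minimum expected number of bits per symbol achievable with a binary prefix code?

Probabilities are the counts divided by 120.
Repeatedly combine the two least-probable nodes; the expected code length is the sum of the merged weights.
merge 11/120 + 4/15 → 43/120
merge 17/60 + 43/120 → 77/120
merge 43/120 + 77/120 → 1
L = 43/120 + 77/120 + 1 = 2 bits/symbol.

2 bits/symbol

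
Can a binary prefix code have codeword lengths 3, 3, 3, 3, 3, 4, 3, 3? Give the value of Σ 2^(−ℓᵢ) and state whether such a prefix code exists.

With common denominator 2^4 = 16: Σ 2^(−ℓᵢ) = 2/16 + 2/16 + 2/16 + 2/16 + 2/16 + 1/16 + 2/16 + 2/16 = 15/16 = 0.9375.
Kraft's inequality requires Σ ≤ 1; here Σ = 0.9375 ≤ 1, so such a prefix code exists.

0.9375; yes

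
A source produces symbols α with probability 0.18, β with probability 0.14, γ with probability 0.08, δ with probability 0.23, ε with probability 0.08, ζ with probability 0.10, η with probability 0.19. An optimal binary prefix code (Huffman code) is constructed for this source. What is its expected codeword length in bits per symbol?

2.74 bits/symbol

Repeatedly combine the two least-probable nodes; the expected code length is the sum of the merged weights.
merge 2/25 + 2/25 → 4/25
merge 1/10 + 7/50 → 6/25
merge 4/25 + 9/50 → 17/50
merge 19/100 + 23/100 → 21/50
merge 6/25 + 17/50 → 29/50
merge 21/50 + 29/50 → 1
L = 4/25 + 6/25 + 17/50 + 21/50 + 29/50 + 1 = 137/50 = 2.74 bits/symbol.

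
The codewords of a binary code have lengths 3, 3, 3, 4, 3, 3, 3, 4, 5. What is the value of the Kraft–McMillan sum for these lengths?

0.90625

With common denominator 2^5 = 32: Σ 2^(−ℓᵢ) = 4/32 + 4/32 + 4/32 + 2/32 + 4/32 + 4/32 + 4/32 + 2/32 + 1/32 = 29/32 = 0.90625.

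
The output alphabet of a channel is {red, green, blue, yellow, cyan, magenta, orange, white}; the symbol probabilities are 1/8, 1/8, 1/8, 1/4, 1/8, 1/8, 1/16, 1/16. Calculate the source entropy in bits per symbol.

2.875 bits

Each probability is a power of 1/2, so log₂(1/p) is an integer.
H = Σ p·log₂(1/p) = 1/8·3 + 1/8·3 + 1/8·3 + 1/4·2 + 1/8·3 + 1/8·3 + 1/16·4 + 1/16·4 = 2.875 bits.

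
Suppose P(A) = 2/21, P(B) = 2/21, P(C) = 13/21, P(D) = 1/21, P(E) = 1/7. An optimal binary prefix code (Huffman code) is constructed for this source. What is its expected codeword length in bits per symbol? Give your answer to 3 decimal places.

Repeatedly combine the two least-probable nodes; the expected code length is the sum of the merged weights.
merge 1/21 + 2/21 → 1/7
merge 2/21 + 1/7 → 5/21
merge 1/7 + 5/21 → 8/21
merge 8/21 + 13/21 → 1
L = 1/7 + 5/21 + 8/21 + 1 = 37/21 ≈ 1.762 bits/symbol.

1.762 bits/symbol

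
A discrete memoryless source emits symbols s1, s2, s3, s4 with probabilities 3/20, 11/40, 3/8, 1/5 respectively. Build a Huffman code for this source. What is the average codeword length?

1.975 bits/symbol

Repeatedly combine the two least-probable nodes; the expected code length is the sum of the merged weights.
merge 3/20 + 1/5 → 7/20
merge 11/40 + 7/20 → 5/8
merge 3/8 + 5/8 → 1
L = 7/20 + 5/8 + 1 = 79/40 = 1.975 bits/symbol.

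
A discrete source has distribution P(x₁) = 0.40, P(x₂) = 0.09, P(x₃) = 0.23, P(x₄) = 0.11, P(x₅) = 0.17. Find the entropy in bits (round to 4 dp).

H = −Σ pᵢ log₂ pᵢ.
−0.40·log₂(0.40) = 0.5288
−0.09·log₂(0.09) = 0.3127
−0.23·log₂(0.23) = 0.4877
−0.11·log₂(0.11) = 0.3503
−0.17·log₂(0.17) = 0.4346
Sum ≈ 2.1140 → 2.1140 bits.

2.1140 bits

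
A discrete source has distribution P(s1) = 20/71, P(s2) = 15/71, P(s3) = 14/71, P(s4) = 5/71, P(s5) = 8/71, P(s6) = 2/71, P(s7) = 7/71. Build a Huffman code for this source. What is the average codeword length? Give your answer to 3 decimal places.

Repeatedly combine the two least-probable nodes; the expected code length is the sum of the merged weights.
merge 2/71 + 5/71 → 7/71
merge 7/71 + 7/71 → 14/71
merge 8/71 + 14/71 → 22/71
merge 14/71 + 15/71 → 29/71
merge 20/71 + 22/71 → 42/71
merge 29/71 + 42/71 → 1
L = 7/71 + 14/71 + 22/71 + 29/71 + 42/71 + 1 = 185/71 ≈ 2.606 bits/symbol.

2.606 bits/symbol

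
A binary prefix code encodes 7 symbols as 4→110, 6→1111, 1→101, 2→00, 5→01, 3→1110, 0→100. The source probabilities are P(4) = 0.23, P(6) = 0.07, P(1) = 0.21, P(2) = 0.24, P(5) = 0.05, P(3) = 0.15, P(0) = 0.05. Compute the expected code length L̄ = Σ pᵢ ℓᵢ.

L̄ = Σ pᵢ·ℓᵢ = 0.23·3 + 0.07·4 + 0.21·3 + 0.24·2 + 0.05·2 + 0.15·4 + 0.05·3 = 2.93 bits/symbol.

2.93 bits/symbol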